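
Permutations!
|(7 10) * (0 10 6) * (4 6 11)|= 6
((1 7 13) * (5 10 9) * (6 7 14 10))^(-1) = (1 13 7 6 5 9 10 14) = [0, 13, 2, 3, 4, 9, 5, 6, 8, 10, 14, 11, 12, 7, 1]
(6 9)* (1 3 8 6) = [0, 3, 2, 8, 4, 5, 9, 7, 6, 1] = (1 3 8 6 9)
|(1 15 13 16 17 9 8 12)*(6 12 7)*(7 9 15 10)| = 20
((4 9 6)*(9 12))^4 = [0, 1, 2, 3, 4, 5, 6, 7, 8, 9, 10, 11, 12] = (12)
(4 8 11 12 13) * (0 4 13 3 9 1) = [4, 0, 2, 9, 8, 5, 6, 7, 11, 1, 10, 12, 3, 13] = (13)(0 4 8 11 12 3 9 1)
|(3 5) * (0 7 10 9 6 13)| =|(0 7 10 9 6 13)(3 5)| =6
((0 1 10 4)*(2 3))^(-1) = [4, 0, 3, 2, 10, 5, 6, 7, 8, 9, 1] = (0 4 10 1)(2 3)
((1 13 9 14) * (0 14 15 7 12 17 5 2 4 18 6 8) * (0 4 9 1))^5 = (0 14)(1 13)(2 17 7 9 5 12 15)(4 18 6 8) = [14, 13, 17, 3, 18, 12, 8, 9, 4, 5, 10, 11, 15, 1, 0, 2, 16, 7, 6]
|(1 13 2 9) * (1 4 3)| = 6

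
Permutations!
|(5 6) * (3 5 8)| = 4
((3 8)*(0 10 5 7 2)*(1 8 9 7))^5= (0 3 10 9 5 7 1 2 8)= [3, 2, 8, 10, 4, 7, 6, 1, 0, 5, 9]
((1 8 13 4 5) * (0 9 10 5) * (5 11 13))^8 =(0 10 13)(1 5 8)(4 9 11) =[10, 5, 2, 3, 9, 8, 6, 7, 1, 11, 13, 4, 12, 0]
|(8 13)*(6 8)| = |(6 8 13)| = 3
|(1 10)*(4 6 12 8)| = 4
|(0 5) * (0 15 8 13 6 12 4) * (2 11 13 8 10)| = |(0 5 15 10 2 11 13 6 12 4)| = 10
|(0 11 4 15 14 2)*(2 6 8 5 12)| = 10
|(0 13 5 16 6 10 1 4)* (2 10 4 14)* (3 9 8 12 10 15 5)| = 15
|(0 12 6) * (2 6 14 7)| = 6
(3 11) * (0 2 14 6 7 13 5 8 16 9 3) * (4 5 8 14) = (0 2 4 5 14 6 7 13 8 16 9 3 11) = [2, 1, 4, 11, 5, 14, 7, 13, 16, 3, 10, 0, 12, 8, 6, 15, 9]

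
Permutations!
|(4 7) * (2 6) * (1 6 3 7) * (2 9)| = |(1 6 9 2 3 7 4)| = 7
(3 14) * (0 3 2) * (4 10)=(0 3 14 2)(4 10)=[3, 1, 0, 14, 10, 5, 6, 7, 8, 9, 4, 11, 12, 13, 2]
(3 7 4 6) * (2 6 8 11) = (2 6 3 7 4 8 11) = [0, 1, 6, 7, 8, 5, 3, 4, 11, 9, 10, 2]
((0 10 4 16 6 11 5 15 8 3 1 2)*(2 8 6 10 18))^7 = (0 18 2)(1 8 3)(4 16 10)(5 11 6 15) = [18, 8, 0, 1, 16, 11, 15, 7, 3, 9, 4, 6, 12, 13, 14, 5, 10, 17, 2]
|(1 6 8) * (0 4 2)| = |(0 4 2)(1 6 8)| = 3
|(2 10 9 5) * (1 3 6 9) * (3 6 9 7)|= 8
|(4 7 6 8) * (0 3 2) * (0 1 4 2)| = 6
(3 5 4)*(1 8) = (1 8)(3 5 4) = [0, 8, 2, 5, 3, 4, 6, 7, 1]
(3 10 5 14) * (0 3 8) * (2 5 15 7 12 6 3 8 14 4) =(0 8)(2 5 4)(3 10 15 7 12 6) =[8, 1, 5, 10, 2, 4, 3, 12, 0, 9, 15, 11, 6, 13, 14, 7]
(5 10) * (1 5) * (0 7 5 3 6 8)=(0 7 5 10 1 3 6 8)=[7, 3, 2, 6, 4, 10, 8, 5, 0, 9, 1]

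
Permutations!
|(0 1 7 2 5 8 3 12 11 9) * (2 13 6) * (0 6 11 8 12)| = 12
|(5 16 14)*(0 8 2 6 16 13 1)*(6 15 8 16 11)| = |(0 16 14 5 13 1)(2 15 8)(6 11)| = 6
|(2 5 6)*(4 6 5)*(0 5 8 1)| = |(0 5 8 1)(2 4 6)| = 12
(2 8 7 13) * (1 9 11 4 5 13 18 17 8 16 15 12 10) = (1 9 11 4 5 13 2 16 15 12 10)(7 18 17 8) = [0, 9, 16, 3, 5, 13, 6, 18, 7, 11, 1, 4, 10, 2, 14, 12, 15, 8, 17]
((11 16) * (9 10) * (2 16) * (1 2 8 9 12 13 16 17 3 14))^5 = (17)(8 16 12 9 11 13 10) = [0, 1, 2, 3, 4, 5, 6, 7, 16, 11, 8, 13, 9, 10, 14, 15, 12, 17]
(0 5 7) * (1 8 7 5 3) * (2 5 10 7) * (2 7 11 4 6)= [3, 8, 5, 1, 6, 10, 2, 0, 7, 9, 11, 4]= (0 3 1 8 7)(2 5 10 11 4 6)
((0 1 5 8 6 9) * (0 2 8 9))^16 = (0 5 2 6 1 9 8) = [5, 9, 6, 3, 4, 2, 1, 7, 0, 8]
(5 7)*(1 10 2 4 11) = (1 10 2 4 11)(5 7) = [0, 10, 4, 3, 11, 7, 6, 5, 8, 9, 2, 1]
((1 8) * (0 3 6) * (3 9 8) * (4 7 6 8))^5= (9)(1 8 3)= [0, 8, 2, 1, 4, 5, 6, 7, 3, 9]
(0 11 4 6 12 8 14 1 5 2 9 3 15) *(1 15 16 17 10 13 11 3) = [3, 5, 9, 16, 6, 2, 12, 7, 14, 1, 13, 4, 8, 11, 15, 0, 17, 10] = (0 3 16 17 10 13 11 4 6 12 8 14 15)(1 5 2 9)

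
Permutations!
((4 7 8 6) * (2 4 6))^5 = (2 4 7 8) = [0, 1, 4, 3, 7, 5, 6, 8, 2]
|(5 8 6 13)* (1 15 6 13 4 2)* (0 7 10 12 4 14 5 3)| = |(0 7 10 12 4 2 1 15 6 14 5 8 13 3)| = 14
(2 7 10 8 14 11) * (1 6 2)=(1 6 2 7 10 8 14 11)=[0, 6, 7, 3, 4, 5, 2, 10, 14, 9, 8, 1, 12, 13, 11]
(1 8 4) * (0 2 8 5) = [2, 5, 8, 3, 1, 0, 6, 7, 4] = (0 2 8 4 1 5)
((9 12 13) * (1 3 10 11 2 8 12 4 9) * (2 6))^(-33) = (1 11 8)(2 13 10)(3 6 12)(4 9) = [0, 11, 13, 6, 9, 5, 12, 7, 1, 4, 2, 8, 3, 10]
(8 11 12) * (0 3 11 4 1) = [3, 0, 2, 11, 1, 5, 6, 7, 4, 9, 10, 12, 8] = (0 3 11 12 8 4 1)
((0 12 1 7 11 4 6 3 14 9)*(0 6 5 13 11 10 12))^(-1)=(1 12 10 7)(3 6 9 14)(4 11 13 5)=[0, 12, 2, 6, 11, 4, 9, 1, 8, 14, 7, 13, 10, 5, 3]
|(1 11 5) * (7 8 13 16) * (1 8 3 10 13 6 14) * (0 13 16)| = 12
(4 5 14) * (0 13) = (0 13)(4 5 14) = [13, 1, 2, 3, 5, 14, 6, 7, 8, 9, 10, 11, 12, 0, 4]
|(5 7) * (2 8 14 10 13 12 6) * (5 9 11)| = |(2 8 14 10 13 12 6)(5 7 9 11)| = 28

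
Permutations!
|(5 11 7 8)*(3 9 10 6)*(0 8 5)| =|(0 8)(3 9 10 6)(5 11 7)| =12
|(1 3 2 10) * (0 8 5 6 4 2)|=9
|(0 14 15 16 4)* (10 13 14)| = 7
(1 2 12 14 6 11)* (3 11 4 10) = [0, 2, 12, 11, 10, 5, 4, 7, 8, 9, 3, 1, 14, 13, 6] = (1 2 12 14 6 4 10 3 11)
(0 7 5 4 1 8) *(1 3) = (0 7 5 4 3 1 8) = [7, 8, 2, 1, 3, 4, 6, 5, 0]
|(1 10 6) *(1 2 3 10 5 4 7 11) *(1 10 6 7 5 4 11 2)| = 9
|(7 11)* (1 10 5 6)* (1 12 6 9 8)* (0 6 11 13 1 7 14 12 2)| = 21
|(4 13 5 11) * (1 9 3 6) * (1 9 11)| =|(1 11 4 13 5)(3 6 9)| =15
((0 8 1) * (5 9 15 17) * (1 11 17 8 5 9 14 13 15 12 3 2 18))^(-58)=(0 18 3 9 11 15 14)(1 2 12 17 8 13 5)=[18, 2, 12, 9, 4, 1, 6, 7, 13, 11, 10, 15, 17, 5, 0, 14, 16, 8, 3]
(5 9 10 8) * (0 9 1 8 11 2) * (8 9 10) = (0 10 11 2)(1 9 8 5) = [10, 9, 0, 3, 4, 1, 6, 7, 5, 8, 11, 2]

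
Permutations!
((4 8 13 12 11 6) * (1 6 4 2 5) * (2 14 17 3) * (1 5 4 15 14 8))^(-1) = (1 4 2 3 17 14 15 11 12 13 8 6) = [0, 4, 3, 17, 2, 5, 1, 7, 6, 9, 10, 12, 13, 8, 15, 11, 16, 14]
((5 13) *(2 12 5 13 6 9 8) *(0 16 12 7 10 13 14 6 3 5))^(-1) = (0 12 16)(2 8 9 6 14 13 10 7)(3 5) = [12, 1, 8, 5, 4, 3, 14, 2, 9, 6, 7, 11, 16, 10, 13, 15, 0]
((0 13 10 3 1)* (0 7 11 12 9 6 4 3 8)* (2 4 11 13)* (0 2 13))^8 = [7, 3, 8, 4, 2, 5, 6, 1, 10, 9, 13, 11, 12, 0] = (0 7 1 3 4 2 8 10 13)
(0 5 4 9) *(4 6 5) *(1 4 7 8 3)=(0 7 8 3 1 4 9)(5 6)=[7, 4, 2, 1, 9, 6, 5, 8, 3, 0]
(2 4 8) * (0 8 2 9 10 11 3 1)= (0 8 9 10 11 3 1)(2 4)= [8, 0, 4, 1, 2, 5, 6, 7, 9, 10, 11, 3]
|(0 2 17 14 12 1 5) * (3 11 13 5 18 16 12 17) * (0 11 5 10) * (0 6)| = 8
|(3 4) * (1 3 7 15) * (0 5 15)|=7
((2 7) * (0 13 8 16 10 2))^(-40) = (0 8 10 7 13 16 2) = [8, 1, 0, 3, 4, 5, 6, 13, 10, 9, 7, 11, 12, 16, 14, 15, 2]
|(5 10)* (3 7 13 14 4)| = 10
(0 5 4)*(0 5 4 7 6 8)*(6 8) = [4, 1, 2, 3, 5, 7, 6, 8, 0] = (0 4 5 7 8)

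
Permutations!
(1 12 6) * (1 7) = (1 12 6 7) = [0, 12, 2, 3, 4, 5, 7, 1, 8, 9, 10, 11, 6]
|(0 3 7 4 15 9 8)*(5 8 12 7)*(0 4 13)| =|(0 3 5 8 4 15 9 12 7 13)| =10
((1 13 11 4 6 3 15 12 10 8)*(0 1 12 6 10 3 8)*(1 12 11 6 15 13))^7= (15)(0 4 8 13 12 10 11 6 3)= [4, 1, 2, 0, 8, 5, 3, 7, 13, 9, 11, 6, 10, 12, 14, 15]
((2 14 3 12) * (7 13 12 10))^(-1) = (2 12 13 7 10 3 14) = [0, 1, 12, 14, 4, 5, 6, 10, 8, 9, 3, 11, 13, 7, 2]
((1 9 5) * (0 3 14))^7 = (0 3 14)(1 9 5) = [3, 9, 2, 14, 4, 1, 6, 7, 8, 5, 10, 11, 12, 13, 0]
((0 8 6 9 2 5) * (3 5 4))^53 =(0 4 6 5 2 8 3 9) =[4, 1, 8, 9, 6, 2, 5, 7, 3, 0]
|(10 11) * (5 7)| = |(5 7)(10 11)| = 2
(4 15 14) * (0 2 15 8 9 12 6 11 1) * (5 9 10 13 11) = (0 2 15 14 4 8 10 13 11 1)(5 9 12 6) = [2, 0, 15, 3, 8, 9, 5, 7, 10, 12, 13, 1, 6, 11, 4, 14]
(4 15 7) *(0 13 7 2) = (0 13 7 4 15 2) = [13, 1, 0, 3, 15, 5, 6, 4, 8, 9, 10, 11, 12, 7, 14, 2]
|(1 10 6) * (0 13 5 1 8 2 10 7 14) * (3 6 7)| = 11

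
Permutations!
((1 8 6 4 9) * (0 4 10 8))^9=(10)(0 4 9 1)=[4, 0, 2, 3, 9, 5, 6, 7, 8, 1, 10]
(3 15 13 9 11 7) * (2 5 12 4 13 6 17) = (2 5 12 4 13 9 11 7 3 15 6 17) = [0, 1, 5, 15, 13, 12, 17, 3, 8, 11, 10, 7, 4, 9, 14, 6, 16, 2]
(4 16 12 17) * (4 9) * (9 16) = (4 9)(12 17 16) = [0, 1, 2, 3, 9, 5, 6, 7, 8, 4, 10, 11, 17, 13, 14, 15, 12, 16]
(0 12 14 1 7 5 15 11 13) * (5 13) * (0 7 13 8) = (0 12 14 1 13 7 8)(5 15 11) = [12, 13, 2, 3, 4, 15, 6, 8, 0, 9, 10, 5, 14, 7, 1, 11]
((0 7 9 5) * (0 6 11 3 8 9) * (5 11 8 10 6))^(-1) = (0 7)(3 11 9 8 6 10) = [7, 1, 2, 11, 4, 5, 10, 0, 6, 8, 3, 9]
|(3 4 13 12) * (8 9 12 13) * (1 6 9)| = 7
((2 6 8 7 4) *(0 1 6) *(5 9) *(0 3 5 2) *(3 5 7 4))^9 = (9)(0 4 8 6 1)(3 7) = [4, 0, 2, 7, 8, 5, 1, 3, 6, 9]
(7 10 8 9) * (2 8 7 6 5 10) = (2 8 9 6 5 10 7) = [0, 1, 8, 3, 4, 10, 5, 2, 9, 6, 7]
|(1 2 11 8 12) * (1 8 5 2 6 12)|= |(1 6 12 8)(2 11 5)|= 12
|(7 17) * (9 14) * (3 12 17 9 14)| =5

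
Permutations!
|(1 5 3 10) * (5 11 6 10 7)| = 12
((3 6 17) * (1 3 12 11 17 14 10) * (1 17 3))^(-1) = (3 11 12 17 10 14 6) = [0, 1, 2, 11, 4, 5, 3, 7, 8, 9, 14, 12, 17, 13, 6, 15, 16, 10]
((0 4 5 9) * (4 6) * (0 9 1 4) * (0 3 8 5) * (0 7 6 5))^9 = (9)(0 5 1 4 7 6 3 8) = [5, 4, 2, 8, 7, 1, 3, 6, 0, 9]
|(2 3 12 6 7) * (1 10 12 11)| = |(1 10 12 6 7 2 3 11)| = 8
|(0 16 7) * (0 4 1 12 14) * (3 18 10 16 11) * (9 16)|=|(0 11 3 18 10 9 16 7 4 1 12 14)|=12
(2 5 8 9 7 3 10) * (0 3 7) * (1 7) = (0 3 10 2 5 8 9)(1 7) = [3, 7, 5, 10, 4, 8, 6, 1, 9, 0, 2]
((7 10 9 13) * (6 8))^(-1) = [0, 1, 2, 3, 4, 5, 8, 13, 6, 10, 7, 11, 12, 9] = (6 8)(7 13 9 10)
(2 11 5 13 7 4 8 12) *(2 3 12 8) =(2 11 5 13 7 4)(3 12) =[0, 1, 11, 12, 2, 13, 6, 4, 8, 9, 10, 5, 3, 7]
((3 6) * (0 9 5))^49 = [9, 1, 2, 6, 4, 0, 3, 7, 8, 5] = (0 9 5)(3 6)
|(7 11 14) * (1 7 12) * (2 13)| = 10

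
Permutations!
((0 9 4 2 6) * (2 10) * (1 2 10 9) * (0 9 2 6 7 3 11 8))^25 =[2, 7, 0, 6, 8, 5, 3, 1, 4, 11, 10, 9] =(0 2)(1 7)(3 6)(4 8)(9 11)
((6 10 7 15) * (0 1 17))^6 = [0, 1, 2, 3, 4, 5, 7, 6, 8, 9, 15, 11, 12, 13, 14, 10, 16, 17] = (17)(6 7)(10 15)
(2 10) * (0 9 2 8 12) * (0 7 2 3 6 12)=(0 9 3 6 12 7 2 10 8)=[9, 1, 10, 6, 4, 5, 12, 2, 0, 3, 8, 11, 7]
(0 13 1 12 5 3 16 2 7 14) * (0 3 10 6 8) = (0 13 1 12 5 10 6 8)(2 7 14 3 16) = [13, 12, 7, 16, 4, 10, 8, 14, 0, 9, 6, 11, 5, 1, 3, 15, 2]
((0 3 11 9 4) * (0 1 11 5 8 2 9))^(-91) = [11, 4, 8, 0, 9, 3, 6, 7, 5, 2, 10, 1] = (0 11 1 4 9 2 8 5 3)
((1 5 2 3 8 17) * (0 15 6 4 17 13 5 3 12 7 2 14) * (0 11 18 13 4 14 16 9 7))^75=(0 7 5 11 15 2 16 18 6 12 9 13 14)=[7, 1, 16, 3, 4, 11, 12, 5, 8, 13, 10, 15, 9, 14, 0, 2, 18, 17, 6]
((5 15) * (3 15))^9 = (15) = [0, 1, 2, 3, 4, 5, 6, 7, 8, 9, 10, 11, 12, 13, 14, 15]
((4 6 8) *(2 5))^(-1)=(2 5)(4 8 6)=[0, 1, 5, 3, 8, 2, 4, 7, 6]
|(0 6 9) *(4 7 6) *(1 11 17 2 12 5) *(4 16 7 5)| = 35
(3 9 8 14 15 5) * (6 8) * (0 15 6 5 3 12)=(0 15 3 9 5 12)(6 8 14)=[15, 1, 2, 9, 4, 12, 8, 7, 14, 5, 10, 11, 0, 13, 6, 3]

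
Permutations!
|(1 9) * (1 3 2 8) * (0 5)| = |(0 5)(1 9 3 2 8)| = 10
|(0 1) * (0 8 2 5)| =5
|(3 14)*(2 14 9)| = |(2 14 3 9)| = 4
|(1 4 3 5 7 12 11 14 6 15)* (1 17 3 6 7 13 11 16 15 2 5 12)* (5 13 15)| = 24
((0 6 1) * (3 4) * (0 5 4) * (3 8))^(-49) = (8) = [0, 1, 2, 3, 4, 5, 6, 7, 8]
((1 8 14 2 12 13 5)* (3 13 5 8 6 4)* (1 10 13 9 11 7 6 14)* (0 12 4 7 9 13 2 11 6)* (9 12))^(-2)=(0 6)(1 13 4 10 12 14 8 3 2 5 11)(7 9)=[6, 13, 5, 2, 10, 11, 0, 9, 3, 7, 12, 1, 14, 4, 8]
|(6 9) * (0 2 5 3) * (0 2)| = 6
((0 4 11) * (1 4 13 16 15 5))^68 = (0 5)(1 13)(4 16)(11 15) = [5, 13, 2, 3, 16, 0, 6, 7, 8, 9, 10, 15, 12, 1, 14, 11, 4]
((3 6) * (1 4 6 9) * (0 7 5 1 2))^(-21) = (0 3 1)(2 6 5)(4 7 9) = [3, 0, 6, 1, 7, 2, 5, 9, 8, 4]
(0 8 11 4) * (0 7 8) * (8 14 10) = (4 7 14 10 8 11) = [0, 1, 2, 3, 7, 5, 6, 14, 11, 9, 8, 4, 12, 13, 10]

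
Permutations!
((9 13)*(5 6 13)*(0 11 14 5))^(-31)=(0 6 11 13 14 9 5)=[6, 1, 2, 3, 4, 0, 11, 7, 8, 5, 10, 13, 12, 14, 9]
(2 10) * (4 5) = (2 10)(4 5) = [0, 1, 10, 3, 5, 4, 6, 7, 8, 9, 2]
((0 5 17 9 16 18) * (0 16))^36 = (18) = [0, 1, 2, 3, 4, 5, 6, 7, 8, 9, 10, 11, 12, 13, 14, 15, 16, 17, 18]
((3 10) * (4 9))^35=(3 10)(4 9)=[0, 1, 2, 10, 9, 5, 6, 7, 8, 4, 3]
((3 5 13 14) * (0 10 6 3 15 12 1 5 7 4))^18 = (15) = [0, 1, 2, 3, 4, 5, 6, 7, 8, 9, 10, 11, 12, 13, 14, 15]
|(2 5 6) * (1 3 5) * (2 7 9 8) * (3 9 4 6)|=12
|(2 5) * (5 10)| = 3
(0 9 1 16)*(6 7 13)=(0 9 1 16)(6 7 13)=[9, 16, 2, 3, 4, 5, 7, 13, 8, 1, 10, 11, 12, 6, 14, 15, 0]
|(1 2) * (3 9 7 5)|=|(1 2)(3 9 7 5)|=4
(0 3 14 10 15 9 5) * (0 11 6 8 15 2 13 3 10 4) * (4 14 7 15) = (0 10 2 13 3 7 15 9 5 11 6 8 4) = [10, 1, 13, 7, 0, 11, 8, 15, 4, 5, 2, 6, 12, 3, 14, 9]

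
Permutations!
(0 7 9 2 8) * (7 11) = (0 11 7 9 2 8) = [11, 1, 8, 3, 4, 5, 6, 9, 0, 2, 10, 7]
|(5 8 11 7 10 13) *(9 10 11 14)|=|(5 8 14 9 10 13)(7 11)|=6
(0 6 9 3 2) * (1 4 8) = (0 6 9 3 2)(1 4 8) = [6, 4, 0, 2, 8, 5, 9, 7, 1, 3]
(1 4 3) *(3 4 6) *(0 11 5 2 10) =[11, 6, 10, 1, 4, 2, 3, 7, 8, 9, 0, 5] =(0 11 5 2 10)(1 6 3)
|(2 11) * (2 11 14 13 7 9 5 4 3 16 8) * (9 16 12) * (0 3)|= 6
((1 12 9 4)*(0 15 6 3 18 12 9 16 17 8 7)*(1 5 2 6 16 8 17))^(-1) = (0 7 8 12 18 3 6 2 5 4 9 1 16 15) = [7, 16, 5, 6, 9, 4, 2, 8, 12, 1, 10, 11, 18, 13, 14, 0, 15, 17, 3]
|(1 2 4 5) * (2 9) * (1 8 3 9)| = |(2 4 5 8 3 9)| = 6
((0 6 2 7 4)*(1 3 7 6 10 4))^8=[4, 7, 2, 1, 10, 5, 6, 3, 8, 9, 0]=(0 4 10)(1 7 3)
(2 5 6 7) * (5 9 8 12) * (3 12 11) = (2 9 8 11 3 12 5 6 7) = [0, 1, 9, 12, 4, 6, 7, 2, 11, 8, 10, 3, 5]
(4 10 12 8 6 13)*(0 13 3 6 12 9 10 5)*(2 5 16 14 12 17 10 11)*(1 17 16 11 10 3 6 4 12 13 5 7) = [5, 17, 7, 4, 11, 0, 6, 1, 16, 10, 9, 2, 8, 12, 13, 15, 14, 3] = (0 5)(1 17 3 4 11 2 7)(8 16 14 13 12)(9 10)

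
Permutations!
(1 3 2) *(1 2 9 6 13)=[0, 3, 2, 9, 4, 5, 13, 7, 8, 6, 10, 11, 12, 1]=(1 3 9 6 13)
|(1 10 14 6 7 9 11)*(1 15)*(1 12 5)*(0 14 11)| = 30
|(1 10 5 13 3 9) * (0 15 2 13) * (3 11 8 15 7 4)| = |(0 7 4 3 9 1 10 5)(2 13 11 8 15)| = 40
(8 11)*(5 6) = (5 6)(8 11) = [0, 1, 2, 3, 4, 6, 5, 7, 11, 9, 10, 8]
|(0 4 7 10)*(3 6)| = 4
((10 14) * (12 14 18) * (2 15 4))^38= (2 4 15)(10 12)(14 18)= [0, 1, 4, 3, 15, 5, 6, 7, 8, 9, 12, 11, 10, 13, 18, 2, 16, 17, 14]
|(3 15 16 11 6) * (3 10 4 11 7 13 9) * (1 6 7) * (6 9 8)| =|(1 9 3 15 16)(4 11 7 13 8 6 10)| =35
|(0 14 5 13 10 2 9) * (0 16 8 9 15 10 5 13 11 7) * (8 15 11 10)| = |(0 14 13 5 10 2 11 7)(8 9 16 15)| = 8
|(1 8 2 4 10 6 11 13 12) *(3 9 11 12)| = |(1 8 2 4 10 6 12)(3 9 11 13)| = 28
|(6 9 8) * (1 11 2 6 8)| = 5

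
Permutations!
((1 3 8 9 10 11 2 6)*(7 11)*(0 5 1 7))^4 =(11)(0 8 5 9 1 10 3) =[8, 10, 2, 0, 4, 9, 6, 7, 5, 1, 3, 11]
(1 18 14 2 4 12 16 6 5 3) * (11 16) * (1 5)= [0, 18, 4, 5, 12, 3, 1, 7, 8, 9, 10, 16, 11, 13, 2, 15, 6, 17, 14]= (1 18 14 2 4 12 11 16 6)(3 5)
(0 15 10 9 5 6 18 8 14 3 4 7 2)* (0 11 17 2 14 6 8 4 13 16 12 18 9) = (0 15 10)(2 11 17)(3 13 16 12 18 4 7 14)(5 8 6 9) = [15, 1, 11, 13, 7, 8, 9, 14, 6, 5, 0, 17, 18, 16, 3, 10, 12, 2, 4]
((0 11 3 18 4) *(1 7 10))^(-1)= [4, 10, 2, 11, 18, 5, 6, 1, 8, 9, 7, 0, 12, 13, 14, 15, 16, 17, 3]= (0 4 18 3 11)(1 10 7)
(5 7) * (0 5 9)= (0 5 7 9)= [5, 1, 2, 3, 4, 7, 6, 9, 8, 0]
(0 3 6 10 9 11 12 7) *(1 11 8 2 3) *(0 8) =(0 1 11 12 7 8 2 3 6 10 9) =[1, 11, 3, 6, 4, 5, 10, 8, 2, 0, 9, 12, 7]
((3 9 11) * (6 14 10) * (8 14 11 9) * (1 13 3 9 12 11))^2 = [0, 3, 2, 14, 4, 5, 13, 7, 10, 11, 1, 12, 9, 8, 6] = (1 3 14 6 13 8 10)(9 11 12)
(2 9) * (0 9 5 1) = (0 9 2 5 1) = [9, 0, 5, 3, 4, 1, 6, 7, 8, 2]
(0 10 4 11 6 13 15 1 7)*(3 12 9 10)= (0 3 12 9 10 4 11 6 13 15 1 7)= [3, 7, 2, 12, 11, 5, 13, 0, 8, 10, 4, 6, 9, 15, 14, 1]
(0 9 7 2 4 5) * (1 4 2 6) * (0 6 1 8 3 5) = [9, 4, 2, 5, 0, 6, 8, 1, 3, 7] = (0 9 7 1 4)(3 5 6 8)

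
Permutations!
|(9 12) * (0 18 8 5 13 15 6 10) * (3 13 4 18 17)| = |(0 17 3 13 15 6 10)(4 18 8 5)(9 12)| = 28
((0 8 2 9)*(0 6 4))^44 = (0 2 6)(4 8 9) = [2, 1, 6, 3, 8, 5, 0, 7, 9, 4]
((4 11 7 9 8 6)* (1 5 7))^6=[0, 4, 2, 3, 8, 11, 9, 1, 7, 5, 10, 6]=(1 4 8 7)(5 11 6 9)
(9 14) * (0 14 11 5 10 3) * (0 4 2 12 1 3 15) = (0 14 9 11 5 10 15)(1 3 4 2 12) = [14, 3, 12, 4, 2, 10, 6, 7, 8, 11, 15, 5, 1, 13, 9, 0]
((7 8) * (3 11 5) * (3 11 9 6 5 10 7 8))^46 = (3 11 9 10 6 7 5) = [0, 1, 2, 11, 4, 3, 7, 5, 8, 10, 6, 9]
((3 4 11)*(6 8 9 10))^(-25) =(3 11 4)(6 10 9 8) =[0, 1, 2, 11, 3, 5, 10, 7, 6, 8, 9, 4]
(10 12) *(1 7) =(1 7)(10 12) =[0, 7, 2, 3, 4, 5, 6, 1, 8, 9, 12, 11, 10]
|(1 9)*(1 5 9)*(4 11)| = 2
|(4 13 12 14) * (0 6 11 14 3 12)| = 6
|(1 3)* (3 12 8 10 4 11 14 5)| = 9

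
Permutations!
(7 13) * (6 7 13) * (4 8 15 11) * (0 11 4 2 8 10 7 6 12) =(0 11 2 8 15 4 10 7 12) =[11, 1, 8, 3, 10, 5, 6, 12, 15, 9, 7, 2, 0, 13, 14, 4]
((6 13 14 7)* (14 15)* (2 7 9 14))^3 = (2 13 7 15 6)(9 14) = [0, 1, 13, 3, 4, 5, 2, 15, 8, 14, 10, 11, 12, 7, 9, 6]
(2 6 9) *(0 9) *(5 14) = [9, 1, 6, 3, 4, 14, 0, 7, 8, 2, 10, 11, 12, 13, 5] = (0 9 2 6)(5 14)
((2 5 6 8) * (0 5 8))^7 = (0 5 6)(2 8) = [5, 1, 8, 3, 4, 6, 0, 7, 2]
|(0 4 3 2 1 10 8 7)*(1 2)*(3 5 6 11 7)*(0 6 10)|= 21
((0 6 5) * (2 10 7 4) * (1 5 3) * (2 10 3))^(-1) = (0 5 1 3 2 6)(4 7 10) = [5, 3, 6, 2, 7, 1, 0, 10, 8, 9, 4]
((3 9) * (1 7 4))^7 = (1 7 4)(3 9) = [0, 7, 2, 9, 1, 5, 6, 4, 8, 3]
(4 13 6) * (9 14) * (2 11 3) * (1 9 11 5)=(1 9 14 11 3 2 5)(4 13 6)=[0, 9, 5, 2, 13, 1, 4, 7, 8, 14, 10, 3, 12, 6, 11]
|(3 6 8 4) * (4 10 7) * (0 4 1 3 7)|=|(0 4 7 1 3 6 8 10)|=8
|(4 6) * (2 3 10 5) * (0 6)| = 12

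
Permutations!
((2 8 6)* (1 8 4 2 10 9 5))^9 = [0, 10, 4, 3, 2, 6, 5, 7, 9, 8, 1] = (1 10)(2 4)(5 6)(8 9)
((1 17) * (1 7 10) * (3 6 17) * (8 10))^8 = (1 3 6 17 7 8 10) = [0, 3, 2, 6, 4, 5, 17, 8, 10, 9, 1, 11, 12, 13, 14, 15, 16, 7]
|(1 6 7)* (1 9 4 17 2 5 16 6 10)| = 8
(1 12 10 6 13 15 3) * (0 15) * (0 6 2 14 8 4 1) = (0 15 3)(1 12 10 2 14 8 4)(6 13) = [15, 12, 14, 0, 1, 5, 13, 7, 4, 9, 2, 11, 10, 6, 8, 3]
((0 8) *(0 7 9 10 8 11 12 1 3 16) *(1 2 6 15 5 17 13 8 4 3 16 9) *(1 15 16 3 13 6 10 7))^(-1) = [16, 8, 12, 1, 10, 15, 17, 9, 13, 3, 2, 0, 11, 4, 14, 7, 6, 5] = (0 16 6 17 5 15 7 9 3 1 8 13 4 10 2 12 11)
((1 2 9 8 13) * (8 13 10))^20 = (13) = [0, 1, 2, 3, 4, 5, 6, 7, 8, 9, 10, 11, 12, 13]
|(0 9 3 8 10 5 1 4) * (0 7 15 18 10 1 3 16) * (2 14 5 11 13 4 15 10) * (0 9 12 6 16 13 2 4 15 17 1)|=|(0 12 6 16 9 13 15 18 4 7 10 11 2 14 5 3 8)(1 17)|=34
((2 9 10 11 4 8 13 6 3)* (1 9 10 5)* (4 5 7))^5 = (1 13 11 4 2 9 6 5 8 10 7 3) = [0, 13, 9, 1, 2, 8, 5, 3, 10, 6, 7, 4, 12, 11]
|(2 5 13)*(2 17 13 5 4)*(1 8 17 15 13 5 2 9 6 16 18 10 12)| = |(1 8 17 5 2 4 9 6 16 18 10 12)(13 15)| = 12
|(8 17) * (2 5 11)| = 6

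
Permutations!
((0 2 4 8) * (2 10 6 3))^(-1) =(0 8 4 2 3 6 10) =[8, 1, 3, 6, 2, 5, 10, 7, 4, 9, 0]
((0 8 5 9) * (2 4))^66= [5, 1, 2, 3, 4, 0, 6, 7, 9, 8]= (0 5)(8 9)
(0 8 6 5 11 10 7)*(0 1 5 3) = (0 8 6 3)(1 5 11 10 7) = [8, 5, 2, 0, 4, 11, 3, 1, 6, 9, 7, 10]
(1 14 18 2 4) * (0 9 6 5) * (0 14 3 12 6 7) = (0 9 7)(1 3 12 6 5 14 18 2 4) = [9, 3, 4, 12, 1, 14, 5, 0, 8, 7, 10, 11, 6, 13, 18, 15, 16, 17, 2]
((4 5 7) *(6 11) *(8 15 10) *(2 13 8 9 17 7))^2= (2 8 10 17 4)(5 13 15 9 7)= [0, 1, 8, 3, 2, 13, 6, 5, 10, 7, 17, 11, 12, 15, 14, 9, 16, 4]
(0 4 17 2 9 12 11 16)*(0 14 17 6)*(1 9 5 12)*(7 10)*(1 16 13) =(0 4 6)(1 9 16 14 17 2 5 12 11 13)(7 10) =[4, 9, 5, 3, 6, 12, 0, 10, 8, 16, 7, 13, 11, 1, 17, 15, 14, 2]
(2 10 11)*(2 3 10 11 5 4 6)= [0, 1, 11, 10, 6, 4, 2, 7, 8, 9, 5, 3]= (2 11 3 10 5 4 6)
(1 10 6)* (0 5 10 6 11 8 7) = (0 5 10 11 8 7)(1 6) = [5, 6, 2, 3, 4, 10, 1, 0, 7, 9, 11, 8]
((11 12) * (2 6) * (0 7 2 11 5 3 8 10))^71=(0 7 2 6 11 12 5 3 8 10)=[7, 1, 6, 8, 4, 3, 11, 2, 10, 9, 0, 12, 5]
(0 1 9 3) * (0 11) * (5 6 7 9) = (0 1 5 6 7 9 3 11) = [1, 5, 2, 11, 4, 6, 7, 9, 8, 3, 10, 0]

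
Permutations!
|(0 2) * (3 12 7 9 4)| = |(0 2)(3 12 7 9 4)| = 10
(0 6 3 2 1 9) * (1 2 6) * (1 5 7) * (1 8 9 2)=(0 5 7 8 9)(1 2)(3 6)=[5, 2, 1, 6, 4, 7, 3, 8, 9, 0]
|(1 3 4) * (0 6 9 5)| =|(0 6 9 5)(1 3 4)| =12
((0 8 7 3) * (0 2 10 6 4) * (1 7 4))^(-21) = (1 2)(3 6)(7 10) = [0, 2, 1, 6, 4, 5, 3, 10, 8, 9, 7]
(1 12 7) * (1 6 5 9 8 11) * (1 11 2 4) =(1 12 7 6 5 9 8 2 4) =[0, 12, 4, 3, 1, 9, 5, 6, 2, 8, 10, 11, 7]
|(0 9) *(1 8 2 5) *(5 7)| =|(0 9)(1 8 2 7 5)| =10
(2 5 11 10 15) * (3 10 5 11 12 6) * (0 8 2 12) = (0 8 2 11 5)(3 10 15 12 6) = [8, 1, 11, 10, 4, 0, 3, 7, 2, 9, 15, 5, 6, 13, 14, 12]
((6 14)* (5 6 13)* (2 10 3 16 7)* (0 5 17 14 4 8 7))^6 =(17)(0 2 6 3 8)(4 16 7 5 10) =[2, 1, 6, 8, 16, 10, 3, 5, 0, 9, 4, 11, 12, 13, 14, 15, 7, 17]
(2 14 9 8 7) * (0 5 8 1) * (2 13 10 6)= (0 5 8 7 13 10 6 2 14 9 1)= [5, 0, 14, 3, 4, 8, 2, 13, 7, 1, 6, 11, 12, 10, 9]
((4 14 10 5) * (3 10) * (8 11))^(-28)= [0, 1, 2, 5, 3, 14, 6, 7, 8, 9, 4, 11, 12, 13, 10]= (3 5 14 10 4)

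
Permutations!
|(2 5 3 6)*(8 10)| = 4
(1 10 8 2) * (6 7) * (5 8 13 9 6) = (1 10 13 9 6 7 5 8 2) = [0, 10, 1, 3, 4, 8, 7, 5, 2, 6, 13, 11, 12, 9]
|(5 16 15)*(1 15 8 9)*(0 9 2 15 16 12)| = |(0 9 1 16 8 2 15 5 12)| = 9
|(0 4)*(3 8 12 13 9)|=10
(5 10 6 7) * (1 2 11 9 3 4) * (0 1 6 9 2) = [1, 0, 11, 4, 6, 10, 7, 5, 8, 3, 9, 2] = (0 1)(2 11)(3 4 6 7 5 10 9)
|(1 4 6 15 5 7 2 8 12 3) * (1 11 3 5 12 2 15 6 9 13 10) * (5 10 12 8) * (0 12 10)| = 10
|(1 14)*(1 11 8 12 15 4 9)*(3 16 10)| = |(1 14 11 8 12 15 4 9)(3 16 10)| = 24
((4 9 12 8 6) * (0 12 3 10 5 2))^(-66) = (0 4 5 8 3)(2 6 10 12 9) = [4, 1, 6, 0, 5, 8, 10, 7, 3, 2, 12, 11, 9]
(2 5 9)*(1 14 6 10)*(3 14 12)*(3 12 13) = (1 13 3 14 6 10)(2 5 9) = [0, 13, 5, 14, 4, 9, 10, 7, 8, 2, 1, 11, 12, 3, 6]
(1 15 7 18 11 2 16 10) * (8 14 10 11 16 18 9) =(1 15 7 9 8 14 10)(2 18 16 11) =[0, 15, 18, 3, 4, 5, 6, 9, 14, 8, 1, 2, 12, 13, 10, 7, 11, 17, 16]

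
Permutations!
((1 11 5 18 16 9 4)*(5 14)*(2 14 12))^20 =(18) =[0, 1, 2, 3, 4, 5, 6, 7, 8, 9, 10, 11, 12, 13, 14, 15, 16, 17, 18]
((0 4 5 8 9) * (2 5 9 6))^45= (9)(2 5 8 6)= [0, 1, 5, 3, 4, 8, 2, 7, 6, 9]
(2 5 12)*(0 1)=(0 1)(2 5 12)=[1, 0, 5, 3, 4, 12, 6, 7, 8, 9, 10, 11, 2]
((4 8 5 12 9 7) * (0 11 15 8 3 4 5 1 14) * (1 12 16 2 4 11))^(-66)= (16)= [0, 1, 2, 3, 4, 5, 6, 7, 8, 9, 10, 11, 12, 13, 14, 15, 16]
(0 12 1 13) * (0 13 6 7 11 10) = (13)(0 12 1 6 7 11 10) = [12, 6, 2, 3, 4, 5, 7, 11, 8, 9, 0, 10, 1, 13]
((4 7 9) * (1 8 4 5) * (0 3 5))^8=(9)=[0, 1, 2, 3, 4, 5, 6, 7, 8, 9]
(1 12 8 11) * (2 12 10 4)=(1 10 4 2 12 8 11)=[0, 10, 12, 3, 2, 5, 6, 7, 11, 9, 4, 1, 8]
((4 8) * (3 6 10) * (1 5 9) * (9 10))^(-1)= (1 9 6 3 10 5)(4 8)= [0, 9, 2, 10, 8, 1, 3, 7, 4, 6, 5]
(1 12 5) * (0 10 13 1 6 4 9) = [10, 12, 2, 3, 9, 6, 4, 7, 8, 0, 13, 11, 5, 1] = (0 10 13 1 12 5 6 4 9)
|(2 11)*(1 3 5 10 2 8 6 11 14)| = 6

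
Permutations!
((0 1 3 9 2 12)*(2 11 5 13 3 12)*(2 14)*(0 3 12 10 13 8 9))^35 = (0 3 12 13 10 1)(2 14)(5 11 9 8) = [3, 0, 14, 12, 4, 11, 6, 7, 5, 8, 1, 9, 13, 10, 2]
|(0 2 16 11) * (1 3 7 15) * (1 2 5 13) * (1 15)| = 21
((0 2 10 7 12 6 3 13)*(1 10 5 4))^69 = (0 4 7 3 2 1 12 13 5 10 6) = [4, 12, 1, 2, 7, 10, 0, 3, 8, 9, 6, 11, 13, 5]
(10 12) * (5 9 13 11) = (5 9 13 11)(10 12) = [0, 1, 2, 3, 4, 9, 6, 7, 8, 13, 12, 5, 10, 11]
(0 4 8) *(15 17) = (0 4 8)(15 17) = [4, 1, 2, 3, 8, 5, 6, 7, 0, 9, 10, 11, 12, 13, 14, 17, 16, 15]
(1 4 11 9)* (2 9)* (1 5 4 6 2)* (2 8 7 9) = (1 6 8 7 9 5 4 11) = [0, 6, 2, 3, 11, 4, 8, 9, 7, 5, 10, 1]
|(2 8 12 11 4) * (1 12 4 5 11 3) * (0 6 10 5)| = 15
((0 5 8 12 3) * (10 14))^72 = [8, 1, 2, 5, 4, 12, 6, 7, 3, 9, 10, 11, 0, 13, 14] = (14)(0 8 3 5 12)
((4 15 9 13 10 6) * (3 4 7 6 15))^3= (3 4)(6 7)(9 15 10 13)= [0, 1, 2, 4, 3, 5, 7, 6, 8, 15, 13, 11, 12, 9, 14, 10]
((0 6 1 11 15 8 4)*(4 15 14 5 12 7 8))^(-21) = [6, 11, 2, 3, 0, 12, 1, 8, 15, 9, 10, 14, 7, 13, 5, 4] = (0 6 1 11 14 5 12 7 8 15 4)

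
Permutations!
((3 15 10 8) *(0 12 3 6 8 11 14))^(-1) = (0 14 11 10 15 3 12)(6 8) = [14, 1, 2, 12, 4, 5, 8, 7, 6, 9, 15, 10, 0, 13, 11, 3]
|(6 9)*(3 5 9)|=4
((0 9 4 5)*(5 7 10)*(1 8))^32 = [4, 1, 2, 3, 10, 9, 6, 5, 8, 7, 0] = (0 4 10)(5 9 7)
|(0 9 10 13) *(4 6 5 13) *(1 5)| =8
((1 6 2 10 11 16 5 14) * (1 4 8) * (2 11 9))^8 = (16)(2 9 10) = [0, 1, 9, 3, 4, 5, 6, 7, 8, 10, 2, 11, 12, 13, 14, 15, 16]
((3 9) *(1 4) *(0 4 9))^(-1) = (0 3 9 1 4) = [3, 4, 2, 9, 0, 5, 6, 7, 8, 1]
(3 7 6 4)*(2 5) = (2 5)(3 7 6 4) = [0, 1, 5, 7, 3, 2, 4, 6]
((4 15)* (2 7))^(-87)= [0, 1, 7, 3, 15, 5, 6, 2, 8, 9, 10, 11, 12, 13, 14, 4]= (2 7)(4 15)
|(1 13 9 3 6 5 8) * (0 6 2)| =9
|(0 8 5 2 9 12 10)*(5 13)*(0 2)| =4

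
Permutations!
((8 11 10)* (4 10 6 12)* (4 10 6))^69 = (4 10)(6 8)(11 12) = [0, 1, 2, 3, 10, 5, 8, 7, 6, 9, 4, 12, 11]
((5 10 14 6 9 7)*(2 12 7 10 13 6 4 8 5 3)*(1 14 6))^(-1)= (1 13 5 8 4 14)(2 3 7 12)(6 10 9)= [0, 13, 3, 7, 14, 8, 10, 12, 4, 6, 9, 11, 2, 5, 1]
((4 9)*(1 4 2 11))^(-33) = [0, 9, 1, 3, 2, 5, 6, 7, 8, 11, 10, 4] = (1 9 11 4 2)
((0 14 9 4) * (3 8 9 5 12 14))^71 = (0 3 8 9 4)(5 14 12) = [3, 1, 2, 8, 0, 14, 6, 7, 9, 4, 10, 11, 5, 13, 12]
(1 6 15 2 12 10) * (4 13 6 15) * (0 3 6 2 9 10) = [3, 15, 12, 6, 13, 5, 4, 7, 8, 10, 1, 11, 0, 2, 14, 9] = (0 3 6 4 13 2 12)(1 15 9 10)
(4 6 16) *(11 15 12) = (4 6 16)(11 15 12) = [0, 1, 2, 3, 6, 5, 16, 7, 8, 9, 10, 15, 11, 13, 14, 12, 4]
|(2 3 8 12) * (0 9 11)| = 12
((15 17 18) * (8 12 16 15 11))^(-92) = (8 11 18 17 15 16 12) = [0, 1, 2, 3, 4, 5, 6, 7, 11, 9, 10, 18, 8, 13, 14, 16, 12, 15, 17]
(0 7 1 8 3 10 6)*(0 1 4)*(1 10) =(0 7 4)(1 8 3)(6 10) =[7, 8, 2, 1, 0, 5, 10, 4, 3, 9, 6]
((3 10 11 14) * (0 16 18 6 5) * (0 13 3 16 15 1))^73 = (0 15 1)(3 10 11 14 16 18 6 5 13) = [15, 0, 2, 10, 4, 13, 5, 7, 8, 9, 11, 14, 12, 3, 16, 1, 18, 17, 6]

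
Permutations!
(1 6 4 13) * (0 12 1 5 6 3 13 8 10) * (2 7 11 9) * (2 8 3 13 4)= (0 12 1 13 5 6 2 7 11 9 8 10)(3 4)= [12, 13, 7, 4, 3, 6, 2, 11, 10, 8, 0, 9, 1, 5]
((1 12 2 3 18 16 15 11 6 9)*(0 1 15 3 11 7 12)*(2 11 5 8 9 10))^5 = [1, 0, 7, 16, 4, 12, 9, 2, 11, 6, 15, 8, 5, 13, 14, 10, 18, 17, 3] = (0 1)(2 7)(3 16 18)(5 12)(6 9)(8 11)(10 15)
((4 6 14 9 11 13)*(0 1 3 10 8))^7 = (0 3 8 1 10)(4 6 14 9 11 13) = [3, 10, 2, 8, 6, 5, 14, 7, 1, 11, 0, 13, 12, 4, 9]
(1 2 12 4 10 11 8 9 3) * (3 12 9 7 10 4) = (1 2 9 12 3)(7 10 11 8) = [0, 2, 9, 1, 4, 5, 6, 10, 7, 12, 11, 8, 3]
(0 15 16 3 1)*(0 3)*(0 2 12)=(0 15 16 2 12)(1 3)=[15, 3, 12, 1, 4, 5, 6, 7, 8, 9, 10, 11, 0, 13, 14, 16, 2]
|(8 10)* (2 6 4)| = 6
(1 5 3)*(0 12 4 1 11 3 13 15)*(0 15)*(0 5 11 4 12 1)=(15)(0 1 11 3 4)(5 13)=[1, 11, 2, 4, 0, 13, 6, 7, 8, 9, 10, 3, 12, 5, 14, 15]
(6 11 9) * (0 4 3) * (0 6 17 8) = (0 4 3 6 11 9 17 8) = [4, 1, 2, 6, 3, 5, 11, 7, 0, 17, 10, 9, 12, 13, 14, 15, 16, 8]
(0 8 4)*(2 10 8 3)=(0 3 2 10 8 4)=[3, 1, 10, 2, 0, 5, 6, 7, 4, 9, 8]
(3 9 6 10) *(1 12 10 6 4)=(1 12 10 3 9 4)=[0, 12, 2, 9, 1, 5, 6, 7, 8, 4, 3, 11, 10]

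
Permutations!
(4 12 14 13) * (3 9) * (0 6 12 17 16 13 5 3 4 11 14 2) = (0 6 12 2)(3 9 4 17 16 13 11 14 5) = [6, 1, 0, 9, 17, 3, 12, 7, 8, 4, 10, 14, 2, 11, 5, 15, 13, 16]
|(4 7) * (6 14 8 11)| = |(4 7)(6 14 8 11)| = 4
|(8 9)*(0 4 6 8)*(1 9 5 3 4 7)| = |(0 7 1 9)(3 4 6 8 5)| = 20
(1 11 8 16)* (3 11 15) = [0, 15, 2, 11, 4, 5, 6, 7, 16, 9, 10, 8, 12, 13, 14, 3, 1] = (1 15 3 11 8 16)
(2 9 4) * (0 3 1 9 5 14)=(0 3 1 9 4 2 5 14)=[3, 9, 5, 1, 2, 14, 6, 7, 8, 4, 10, 11, 12, 13, 0]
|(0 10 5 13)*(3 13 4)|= 6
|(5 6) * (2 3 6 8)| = 5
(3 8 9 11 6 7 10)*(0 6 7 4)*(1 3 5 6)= [1, 3, 2, 8, 0, 6, 4, 10, 9, 11, 5, 7]= (0 1 3 8 9 11 7 10 5 6 4)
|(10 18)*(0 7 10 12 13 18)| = 3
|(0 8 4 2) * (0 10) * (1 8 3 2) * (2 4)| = 7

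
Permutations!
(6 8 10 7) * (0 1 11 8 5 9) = [1, 11, 2, 3, 4, 9, 5, 6, 10, 0, 7, 8] = (0 1 11 8 10 7 6 5 9)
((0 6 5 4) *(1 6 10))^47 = [4, 10, 2, 3, 5, 6, 1, 7, 8, 9, 0] = (0 4 5 6 1 10)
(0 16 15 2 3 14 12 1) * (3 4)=(0 16 15 2 4 3 14 12 1)=[16, 0, 4, 14, 3, 5, 6, 7, 8, 9, 10, 11, 1, 13, 12, 2, 15]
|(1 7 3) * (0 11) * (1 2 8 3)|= |(0 11)(1 7)(2 8 3)|= 6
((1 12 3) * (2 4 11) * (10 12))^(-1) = (1 3 12 10)(2 11 4) = [0, 3, 11, 12, 2, 5, 6, 7, 8, 9, 1, 4, 10]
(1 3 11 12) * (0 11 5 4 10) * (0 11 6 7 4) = (0 6 7 4 10 11 12 1 3 5) = [6, 3, 2, 5, 10, 0, 7, 4, 8, 9, 11, 12, 1]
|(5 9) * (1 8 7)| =|(1 8 7)(5 9)| =6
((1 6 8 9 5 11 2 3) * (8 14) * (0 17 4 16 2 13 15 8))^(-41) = (0 2 14 16 6 4 1 17 3)(5 11 13 15 8 9) = [2, 17, 14, 0, 1, 11, 4, 7, 9, 5, 10, 13, 12, 15, 16, 8, 6, 3]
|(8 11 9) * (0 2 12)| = |(0 2 12)(8 11 9)| = 3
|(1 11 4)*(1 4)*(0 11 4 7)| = |(0 11 1 4 7)| = 5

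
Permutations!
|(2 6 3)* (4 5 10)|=|(2 6 3)(4 5 10)|=3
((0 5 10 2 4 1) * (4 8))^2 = (0 10 8 1 5 2 4) = [10, 5, 4, 3, 0, 2, 6, 7, 1, 9, 8]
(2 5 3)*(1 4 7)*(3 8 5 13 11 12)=(1 4 7)(2 13 11 12 3)(5 8)=[0, 4, 13, 2, 7, 8, 6, 1, 5, 9, 10, 12, 3, 11]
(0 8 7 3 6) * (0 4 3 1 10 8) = (1 10 8 7)(3 6 4) = [0, 10, 2, 6, 3, 5, 4, 1, 7, 9, 8]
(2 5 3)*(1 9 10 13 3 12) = (1 9 10 13 3 2 5 12) = [0, 9, 5, 2, 4, 12, 6, 7, 8, 10, 13, 11, 1, 3]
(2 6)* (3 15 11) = (2 6)(3 15 11) = [0, 1, 6, 15, 4, 5, 2, 7, 8, 9, 10, 3, 12, 13, 14, 11]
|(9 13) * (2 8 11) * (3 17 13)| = |(2 8 11)(3 17 13 9)| = 12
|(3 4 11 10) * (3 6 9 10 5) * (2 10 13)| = |(2 10 6 9 13)(3 4 11 5)| = 20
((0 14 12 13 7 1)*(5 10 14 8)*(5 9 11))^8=(0 13 10 9 1 12 5 8 7 14 11)=[13, 12, 2, 3, 4, 8, 6, 14, 7, 1, 9, 0, 5, 10, 11]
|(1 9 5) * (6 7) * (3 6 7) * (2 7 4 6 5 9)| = |(9)(1 2 7 4 6 3 5)| = 7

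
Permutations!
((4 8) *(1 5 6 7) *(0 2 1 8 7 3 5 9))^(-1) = (0 9 1 2)(3 6 5)(4 8 7) = [9, 2, 0, 6, 8, 3, 5, 4, 7, 1]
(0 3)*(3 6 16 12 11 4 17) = (0 6 16 12 11 4 17 3) = [6, 1, 2, 0, 17, 5, 16, 7, 8, 9, 10, 4, 11, 13, 14, 15, 12, 3]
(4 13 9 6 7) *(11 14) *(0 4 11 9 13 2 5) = [4, 1, 5, 3, 2, 0, 7, 11, 8, 6, 10, 14, 12, 13, 9] = (0 4 2 5)(6 7 11 14 9)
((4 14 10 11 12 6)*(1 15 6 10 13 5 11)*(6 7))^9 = (1 12 5 14 6 15 10 11 13 4 7) = [0, 12, 2, 3, 7, 14, 15, 1, 8, 9, 11, 13, 5, 4, 6, 10]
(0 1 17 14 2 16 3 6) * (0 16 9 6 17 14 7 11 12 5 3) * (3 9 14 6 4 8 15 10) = (0 1 6 16)(2 14)(3 17 7 11 12 5 9 4 8 15 10) = [1, 6, 14, 17, 8, 9, 16, 11, 15, 4, 3, 12, 5, 13, 2, 10, 0, 7]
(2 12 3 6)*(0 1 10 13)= [1, 10, 12, 6, 4, 5, 2, 7, 8, 9, 13, 11, 3, 0]= (0 1 10 13)(2 12 3 6)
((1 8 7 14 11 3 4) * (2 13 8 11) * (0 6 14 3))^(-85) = (0 2 7 1 6 13 3 11 14 8 4) = [2, 6, 7, 11, 0, 5, 13, 1, 4, 9, 10, 14, 12, 3, 8]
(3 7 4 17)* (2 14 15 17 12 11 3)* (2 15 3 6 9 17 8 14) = (3 7 4 12 11 6 9 17 15 8 14) = [0, 1, 2, 7, 12, 5, 9, 4, 14, 17, 10, 6, 11, 13, 3, 8, 16, 15]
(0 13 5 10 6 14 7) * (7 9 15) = (0 13 5 10 6 14 9 15 7) = [13, 1, 2, 3, 4, 10, 14, 0, 8, 15, 6, 11, 12, 5, 9, 7]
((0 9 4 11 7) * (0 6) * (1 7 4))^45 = (4 11) = [0, 1, 2, 3, 11, 5, 6, 7, 8, 9, 10, 4]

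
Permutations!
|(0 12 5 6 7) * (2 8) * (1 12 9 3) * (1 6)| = 30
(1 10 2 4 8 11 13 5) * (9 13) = (1 10 2 4 8 11 9 13 5) = [0, 10, 4, 3, 8, 1, 6, 7, 11, 13, 2, 9, 12, 5]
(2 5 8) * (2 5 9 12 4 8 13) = [0, 1, 9, 3, 8, 13, 6, 7, 5, 12, 10, 11, 4, 2] = (2 9 12 4 8 5 13)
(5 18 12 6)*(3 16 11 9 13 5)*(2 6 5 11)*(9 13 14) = (2 6 3 16)(5 18 12)(9 14)(11 13) = [0, 1, 6, 16, 4, 18, 3, 7, 8, 14, 10, 13, 5, 11, 9, 15, 2, 17, 12]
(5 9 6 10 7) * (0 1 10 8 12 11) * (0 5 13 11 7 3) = (0 1 10 3)(5 9 6 8 12 7 13 11) = [1, 10, 2, 0, 4, 9, 8, 13, 12, 6, 3, 5, 7, 11]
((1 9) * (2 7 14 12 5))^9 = [0, 9, 5, 3, 4, 12, 6, 2, 8, 1, 10, 11, 14, 13, 7] = (1 9)(2 5 12 14 7)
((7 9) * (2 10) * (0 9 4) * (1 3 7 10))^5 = (0 3 10 4 1 9 7 2) = [3, 9, 0, 10, 1, 5, 6, 2, 8, 7, 4]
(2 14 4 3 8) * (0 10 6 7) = [10, 1, 14, 8, 3, 5, 7, 0, 2, 9, 6, 11, 12, 13, 4] = (0 10 6 7)(2 14 4 3 8)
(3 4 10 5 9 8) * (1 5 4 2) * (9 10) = (1 5 10 4 9 8 3 2) = [0, 5, 1, 2, 9, 10, 6, 7, 3, 8, 4]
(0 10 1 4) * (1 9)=(0 10 9 1 4)=[10, 4, 2, 3, 0, 5, 6, 7, 8, 1, 9]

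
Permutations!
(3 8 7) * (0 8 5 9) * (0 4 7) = (0 8)(3 5 9 4 7) = [8, 1, 2, 5, 7, 9, 6, 3, 0, 4]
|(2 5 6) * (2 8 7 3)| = 6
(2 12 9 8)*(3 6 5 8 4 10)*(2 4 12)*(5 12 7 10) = [0, 1, 2, 6, 5, 8, 12, 10, 4, 7, 3, 11, 9] = (3 6 12 9 7 10)(4 5 8)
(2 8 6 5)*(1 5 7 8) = (1 5 2)(6 7 8) = [0, 5, 1, 3, 4, 2, 7, 8, 6]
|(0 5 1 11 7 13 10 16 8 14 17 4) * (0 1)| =|(0 5)(1 11 7 13 10 16 8 14 17 4)| =10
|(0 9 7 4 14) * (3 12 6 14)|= 8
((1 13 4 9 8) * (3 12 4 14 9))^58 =[0, 9, 2, 12, 3, 5, 6, 7, 14, 13, 10, 11, 4, 8, 1] =(1 9 13 8 14)(3 12 4)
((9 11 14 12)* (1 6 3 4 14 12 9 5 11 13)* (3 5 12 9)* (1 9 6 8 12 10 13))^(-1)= (1 9 13 10 12 8)(3 14 4)(5 6 11)= [0, 9, 2, 14, 3, 6, 11, 7, 1, 13, 12, 5, 8, 10, 4]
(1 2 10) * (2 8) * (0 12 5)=(0 12 5)(1 8 2 10)=[12, 8, 10, 3, 4, 0, 6, 7, 2, 9, 1, 11, 5]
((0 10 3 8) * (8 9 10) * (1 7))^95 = (0 8)(1 7)(3 10 9) = [8, 7, 2, 10, 4, 5, 6, 1, 0, 3, 9]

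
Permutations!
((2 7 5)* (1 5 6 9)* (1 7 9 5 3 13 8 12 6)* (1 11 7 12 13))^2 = (13)(2 12 5 9 6) = [0, 1, 12, 3, 4, 9, 2, 7, 8, 6, 10, 11, 5, 13]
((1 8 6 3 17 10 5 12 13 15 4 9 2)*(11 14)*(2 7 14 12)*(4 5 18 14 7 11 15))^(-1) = [0, 2, 5, 6, 13, 15, 8, 7, 1, 4, 17, 9, 11, 12, 18, 14, 16, 3, 10] = (1 2 5 15 14 18 10 17 3 6 8)(4 13 12 11 9)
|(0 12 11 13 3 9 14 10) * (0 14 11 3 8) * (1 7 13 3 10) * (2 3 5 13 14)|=30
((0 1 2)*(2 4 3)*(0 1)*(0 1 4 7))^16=(0 1 7)(2 4 3)=[1, 7, 4, 2, 3, 5, 6, 0]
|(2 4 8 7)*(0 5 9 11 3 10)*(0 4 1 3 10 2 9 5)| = 6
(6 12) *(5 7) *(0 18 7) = (0 18 7 5)(6 12) = [18, 1, 2, 3, 4, 0, 12, 5, 8, 9, 10, 11, 6, 13, 14, 15, 16, 17, 7]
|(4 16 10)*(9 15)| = |(4 16 10)(9 15)| = 6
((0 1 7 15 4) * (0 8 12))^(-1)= [12, 0, 2, 3, 15, 5, 6, 1, 4, 9, 10, 11, 8, 13, 14, 7]= (0 12 8 4 15 7 1)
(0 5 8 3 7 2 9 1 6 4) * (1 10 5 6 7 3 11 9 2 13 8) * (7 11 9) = (0 6 4)(1 11 7 13 8 9 10 5) = [6, 11, 2, 3, 0, 1, 4, 13, 9, 10, 5, 7, 12, 8]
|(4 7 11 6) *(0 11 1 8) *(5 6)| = |(0 11 5 6 4 7 1 8)| = 8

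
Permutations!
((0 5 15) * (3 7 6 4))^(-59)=[5, 1, 2, 7, 3, 15, 4, 6, 8, 9, 10, 11, 12, 13, 14, 0]=(0 5 15)(3 7 6 4)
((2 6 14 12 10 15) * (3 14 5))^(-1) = [0, 1, 15, 5, 4, 6, 2, 7, 8, 9, 12, 11, 14, 13, 3, 10] = (2 15 10 12 14 3 5 6)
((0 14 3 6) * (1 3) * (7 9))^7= (0 1 6 14 3)(7 9)= [1, 6, 2, 0, 4, 5, 14, 9, 8, 7, 10, 11, 12, 13, 3]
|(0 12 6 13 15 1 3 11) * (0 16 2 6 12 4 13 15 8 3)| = |(0 4 13 8 3 11 16 2 6 15 1)| = 11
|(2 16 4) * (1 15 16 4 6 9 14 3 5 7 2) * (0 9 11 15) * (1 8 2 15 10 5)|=105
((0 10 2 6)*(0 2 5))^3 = (10)(2 6) = [0, 1, 6, 3, 4, 5, 2, 7, 8, 9, 10]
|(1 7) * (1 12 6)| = 4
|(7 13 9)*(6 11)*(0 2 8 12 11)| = |(0 2 8 12 11 6)(7 13 9)| = 6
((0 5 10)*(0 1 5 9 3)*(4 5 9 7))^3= [5, 0, 2, 4, 1, 9, 6, 10, 8, 7, 3]= (0 5 9 7 10 3 4 1)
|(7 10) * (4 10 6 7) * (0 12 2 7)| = 10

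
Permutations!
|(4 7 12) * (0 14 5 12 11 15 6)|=|(0 14 5 12 4 7 11 15 6)|=9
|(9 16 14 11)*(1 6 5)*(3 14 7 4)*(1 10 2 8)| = |(1 6 5 10 2 8)(3 14 11 9 16 7 4)| = 42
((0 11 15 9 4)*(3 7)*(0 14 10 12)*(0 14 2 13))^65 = (0 15 4 13 11 9 2)(3 7)(10 14 12) = [15, 1, 0, 7, 13, 5, 6, 3, 8, 2, 14, 9, 10, 11, 12, 4]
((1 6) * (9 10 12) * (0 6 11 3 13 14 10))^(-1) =[9, 6, 2, 11, 4, 5, 0, 7, 8, 12, 14, 1, 10, 3, 13] =(0 9 12 10 14 13 3 11 1 6)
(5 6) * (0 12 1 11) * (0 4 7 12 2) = [2, 11, 0, 3, 7, 6, 5, 12, 8, 9, 10, 4, 1] = (0 2)(1 11 4 7 12)(5 6)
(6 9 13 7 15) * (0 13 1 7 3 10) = (0 13 3 10)(1 7 15 6 9) = [13, 7, 2, 10, 4, 5, 9, 15, 8, 1, 0, 11, 12, 3, 14, 6]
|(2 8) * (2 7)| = |(2 8 7)| = 3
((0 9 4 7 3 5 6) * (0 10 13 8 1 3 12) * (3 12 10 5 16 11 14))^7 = (0 1 13 7 9 12 8 10 4)(3 14 11 16)(5 6) = [1, 13, 2, 14, 0, 6, 5, 9, 10, 12, 4, 16, 8, 7, 11, 15, 3]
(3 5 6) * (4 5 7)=(3 7 4 5 6)=[0, 1, 2, 7, 5, 6, 3, 4]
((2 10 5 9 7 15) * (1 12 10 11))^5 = (1 7 12 15 10 2 5 11 9) = [0, 7, 5, 3, 4, 11, 6, 12, 8, 1, 2, 9, 15, 13, 14, 10]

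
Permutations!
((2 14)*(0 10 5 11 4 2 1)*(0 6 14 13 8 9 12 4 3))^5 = (1 14 6)(2 4 12 9 8 13) = [0, 14, 4, 3, 12, 5, 1, 7, 13, 8, 10, 11, 9, 2, 6]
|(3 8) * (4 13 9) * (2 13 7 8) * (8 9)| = 12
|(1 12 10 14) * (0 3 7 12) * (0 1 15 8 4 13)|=|(0 3 7 12 10 14 15 8 4 13)|=10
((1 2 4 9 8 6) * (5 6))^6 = [0, 6, 1, 3, 2, 8, 5, 7, 9, 4] = (1 6 5 8 9 4 2)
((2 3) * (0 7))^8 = (7) = [0, 1, 2, 3, 4, 5, 6, 7]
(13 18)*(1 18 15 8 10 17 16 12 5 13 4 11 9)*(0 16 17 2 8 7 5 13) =(0 16 12 13 15 7 5)(1 18 4 11 9)(2 8 10) =[16, 18, 8, 3, 11, 0, 6, 5, 10, 1, 2, 9, 13, 15, 14, 7, 12, 17, 4]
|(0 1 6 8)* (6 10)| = 5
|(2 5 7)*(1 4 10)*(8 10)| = 12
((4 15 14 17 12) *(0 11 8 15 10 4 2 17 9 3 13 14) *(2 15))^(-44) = (0 12 2 11 15 17 8) = [12, 1, 11, 3, 4, 5, 6, 7, 0, 9, 10, 15, 2, 13, 14, 17, 16, 8]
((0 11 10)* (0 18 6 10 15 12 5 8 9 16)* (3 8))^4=(0 5 16 12 9 15 8 11 3)(6 10 18)=[5, 1, 2, 0, 4, 16, 10, 7, 11, 15, 18, 3, 9, 13, 14, 8, 12, 17, 6]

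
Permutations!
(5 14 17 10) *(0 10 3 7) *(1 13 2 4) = [10, 13, 4, 7, 1, 14, 6, 0, 8, 9, 5, 11, 12, 2, 17, 15, 16, 3] = (0 10 5 14 17 3 7)(1 13 2 4)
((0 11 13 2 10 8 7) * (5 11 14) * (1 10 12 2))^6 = (0 10 11)(1 5 7)(8 13 14) = [10, 5, 2, 3, 4, 7, 6, 1, 13, 9, 11, 0, 12, 14, 8]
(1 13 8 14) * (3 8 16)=(1 13 16 3 8 14)=[0, 13, 2, 8, 4, 5, 6, 7, 14, 9, 10, 11, 12, 16, 1, 15, 3]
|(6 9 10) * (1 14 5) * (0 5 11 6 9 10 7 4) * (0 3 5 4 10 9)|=|(0 4 3 5 1 14 11 6 9 7 10)|=11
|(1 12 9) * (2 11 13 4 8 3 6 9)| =|(1 12 2 11 13 4 8 3 6 9)| =10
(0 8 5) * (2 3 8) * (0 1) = (0 2 3 8 5 1) = [2, 0, 3, 8, 4, 1, 6, 7, 5]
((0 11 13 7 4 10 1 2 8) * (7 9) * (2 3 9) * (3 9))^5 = (13) = [0, 1, 2, 3, 4, 5, 6, 7, 8, 9, 10, 11, 12, 13]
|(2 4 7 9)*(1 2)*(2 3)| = |(1 3 2 4 7 9)| = 6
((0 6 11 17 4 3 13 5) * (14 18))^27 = (0 17 13 6 4 5 11 3)(14 18) = [17, 1, 2, 0, 5, 11, 4, 7, 8, 9, 10, 3, 12, 6, 18, 15, 16, 13, 14]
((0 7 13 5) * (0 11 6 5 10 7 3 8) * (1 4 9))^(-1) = (0 8 3)(1 9 4)(5 6 11)(7 10 13) = [8, 9, 2, 0, 1, 6, 11, 10, 3, 4, 13, 5, 12, 7]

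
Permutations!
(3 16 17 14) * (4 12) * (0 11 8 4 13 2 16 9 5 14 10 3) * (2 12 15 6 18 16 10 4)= (0 11 8 2 10 3 9 5 14)(4 15 6 18 16 17)(12 13)= [11, 1, 10, 9, 15, 14, 18, 7, 2, 5, 3, 8, 13, 12, 0, 6, 17, 4, 16]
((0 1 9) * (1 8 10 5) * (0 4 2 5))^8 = (0 10 8)(1 2 9 5 4) = [10, 2, 9, 3, 1, 4, 6, 7, 0, 5, 8]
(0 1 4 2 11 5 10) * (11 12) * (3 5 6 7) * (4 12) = (0 1 12 11 6 7 3 5 10)(2 4) = [1, 12, 4, 5, 2, 10, 7, 3, 8, 9, 0, 6, 11]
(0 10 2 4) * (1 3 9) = (0 10 2 4)(1 3 9) = [10, 3, 4, 9, 0, 5, 6, 7, 8, 1, 2]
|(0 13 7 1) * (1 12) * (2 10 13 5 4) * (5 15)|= 10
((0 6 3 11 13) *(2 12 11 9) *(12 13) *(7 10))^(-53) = (0 6 3 9 2 13)(7 10)(11 12) = [6, 1, 13, 9, 4, 5, 3, 10, 8, 2, 7, 12, 11, 0]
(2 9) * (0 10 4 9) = (0 10 4 9 2) = [10, 1, 0, 3, 9, 5, 6, 7, 8, 2, 4]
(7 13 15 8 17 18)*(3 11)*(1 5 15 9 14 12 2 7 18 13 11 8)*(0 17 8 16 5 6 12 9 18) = (0 17 13 18)(1 6 12 2 7 11 3 16 5 15)(9 14) = [17, 6, 7, 16, 4, 15, 12, 11, 8, 14, 10, 3, 2, 18, 9, 1, 5, 13, 0]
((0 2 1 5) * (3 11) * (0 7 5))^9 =(3 11)(5 7) =[0, 1, 2, 11, 4, 7, 6, 5, 8, 9, 10, 3]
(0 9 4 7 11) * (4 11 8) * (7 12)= (0 9 11)(4 12 7 8)= [9, 1, 2, 3, 12, 5, 6, 8, 4, 11, 10, 0, 7]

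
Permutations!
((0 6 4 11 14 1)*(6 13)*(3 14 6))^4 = (0 1 14 3 13)(4 11 6) = [1, 14, 2, 13, 11, 5, 4, 7, 8, 9, 10, 6, 12, 0, 3]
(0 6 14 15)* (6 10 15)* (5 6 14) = (0 10 15)(5 6) = [10, 1, 2, 3, 4, 6, 5, 7, 8, 9, 15, 11, 12, 13, 14, 0]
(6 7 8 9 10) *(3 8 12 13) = (3 8 9 10 6 7 12 13) = [0, 1, 2, 8, 4, 5, 7, 12, 9, 10, 6, 11, 13, 3]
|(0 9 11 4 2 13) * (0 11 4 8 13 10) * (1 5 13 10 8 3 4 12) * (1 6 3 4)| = |(0 9 12 6 3 1 5 13 11 4 2 8 10)| = 13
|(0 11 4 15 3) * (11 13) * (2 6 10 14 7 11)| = 11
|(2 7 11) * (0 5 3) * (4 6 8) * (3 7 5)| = 12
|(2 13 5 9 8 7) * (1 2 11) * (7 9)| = |(1 2 13 5 7 11)(8 9)| = 6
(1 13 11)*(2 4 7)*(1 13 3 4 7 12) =(1 3 4 12)(2 7)(11 13) =[0, 3, 7, 4, 12, 5, 6, 2, 8, 9, 10, 13, 1, 11]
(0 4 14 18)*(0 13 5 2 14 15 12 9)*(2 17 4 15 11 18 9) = (0 15 12 2 14 9)(4 11 18 13 5 17) = [15, 1, 14, 3, 11, 17, 6, 7, 8, 0, 10, 18, 2, 5, 9, 12, 16, 4, 13]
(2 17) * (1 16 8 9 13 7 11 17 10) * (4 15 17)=(1 16 8 9 13 7 11 4 15 17 2 10)=[0, 16, 10, 3, 15, 5, 6, 11, 9, 13, 1, 4, 12, 7, 14, 17, 8, 2]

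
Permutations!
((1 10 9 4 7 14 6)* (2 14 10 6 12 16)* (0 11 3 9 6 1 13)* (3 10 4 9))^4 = (16)(0 13 6 10 11) = [13, 1, 2, 3, 4, 5, 10, 7, 8, 9, 11, 0, 12, 6, 14, 15, 16]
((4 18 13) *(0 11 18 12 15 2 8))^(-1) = [8, 1, 15, 3, 13, 5, 6, 7, 2, 9, 10, 0, 4, 18, 14, 12, 16, 17, 11] = (0 8 2 15 12 4 13 18 11)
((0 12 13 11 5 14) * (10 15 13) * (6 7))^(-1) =(0 14 5 11 13 15 10 12)(6 7) =[14, 1, 2, 3, 4, 11, 7, 6, 8, 9, 12, 13, 0, 15, 5, 10]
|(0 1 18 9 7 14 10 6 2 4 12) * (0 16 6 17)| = 40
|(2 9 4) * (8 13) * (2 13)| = 5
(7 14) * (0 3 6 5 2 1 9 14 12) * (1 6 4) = [3, 9, 6, 4, 1, 2, 5, 12, 8, 14, 10, 11, 0, 13, 7] = (0 3 4 1 9 14 7 12)(2 6 5)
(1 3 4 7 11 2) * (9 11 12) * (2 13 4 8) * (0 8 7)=(0 8 2 1 3 7 12 9 11 13 4)=[8, 3, 1, 7, 0, 5, 6, 12, 2, 11, 10, 13, 9, 4]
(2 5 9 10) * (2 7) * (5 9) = (2 9 10 7) = [0, 1, 9, 3, 4, 5, 6, 2, 8, 10, 7]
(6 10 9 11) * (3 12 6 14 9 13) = (3 12 6 10 13)(9 11 14) = [0, 1, 2, 12, 4, 5, 10, 7, 8, 11, 13, 14, 6, 3, 9]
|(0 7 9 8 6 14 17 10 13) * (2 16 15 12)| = 36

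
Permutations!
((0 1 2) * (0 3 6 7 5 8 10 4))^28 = (0 10 5 6 2)(1 4 8 7 3) = [10, 4, 0, 1, 8, 6, 2, 3, 7, 9, 5]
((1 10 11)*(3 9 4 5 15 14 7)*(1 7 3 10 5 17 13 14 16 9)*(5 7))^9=(1 17 15 7 13 16 10 14 9 11 3 4 5)=[0, 17, 2, 4, 5, 1, 6, 13, 8, 11, 14, 3, 12, 16, 9, 7, 10, 15]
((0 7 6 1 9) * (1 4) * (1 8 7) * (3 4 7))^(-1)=(0 9 1)(3 8 4)(6 7)=[9, 0, 2, 8, 3, 5, 7, 6, 4, 1]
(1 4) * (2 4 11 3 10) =(1 11 3 10 2 4) =[0, 11, 4, 10, 1, 5, 6, 7, 8, 9, 2, 3]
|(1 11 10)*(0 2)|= 6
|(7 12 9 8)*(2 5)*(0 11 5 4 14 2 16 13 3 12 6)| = |(0 11 5 16 13 3 12 9 8 7 6)(2 4 14)| = 33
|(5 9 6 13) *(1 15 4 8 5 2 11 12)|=|(1 15 4 8 5 9 6 13 2 11 12)|=11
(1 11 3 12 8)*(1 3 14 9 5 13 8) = (1 11 14 9 5 13 8 3 12) = [0, 11, 2, 12, 4, 13, 6, 7, 3, 5, 10, 14, 1, 8, 9]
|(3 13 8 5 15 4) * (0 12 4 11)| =9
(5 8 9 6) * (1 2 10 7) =(1 2 10 7)(5 8 9 6) =[0, 2, 10, 3, 4, 8, 5, 1, 9, 6, 7]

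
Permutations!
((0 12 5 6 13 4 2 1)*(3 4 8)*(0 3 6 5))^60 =(13) =[0, 1, 2, 3, 4, 5, 6, 7, 8, 9, 10, 11, 12, 13]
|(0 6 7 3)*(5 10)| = 4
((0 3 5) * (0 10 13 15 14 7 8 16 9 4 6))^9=(0 16 15 3 9 14 5 4 7 10 6 8 13)=[16, 1, 2, 9, 7, 4, 8, 10, 13, 14, 6, 11, 12, 0, 5, 3, 15]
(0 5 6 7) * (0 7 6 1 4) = (7)(0 5 1 4) = [5, 4, 2, 3, 0, 1, 6, 7]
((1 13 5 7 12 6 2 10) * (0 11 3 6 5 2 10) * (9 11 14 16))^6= [6, 9, 3, 0, 4, 5, 14, 7, 8, 13, 16, 2, 12, 11, 10, 15, 1]= (0 6 14 10 16 1 9 13 11 2 3)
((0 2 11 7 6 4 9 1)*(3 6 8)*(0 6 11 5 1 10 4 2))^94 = (1 2)(3 7)(4 9 10)(5 6)(8 11) = [0, 2, 1, 7, 9, 6, 5, 3, 11, 10, 4, 8]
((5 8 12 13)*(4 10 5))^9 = (4 8)(5 13)(10 12) = [0, 1, 2, 3, 8, 13, 6, 7, 4, 9, 12, 11, 10, 5]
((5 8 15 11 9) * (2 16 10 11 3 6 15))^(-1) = (2 8 5 9 11 10 16)(3 15 6) = [0, 1, 8, 15, 4, 9, 3, 7, 5, 11, 16, 10, 12, 13, 14, 6, 2]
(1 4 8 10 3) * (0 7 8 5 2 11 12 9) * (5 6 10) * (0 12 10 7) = (1 4 6 7 8 5 2 11 10 3)(9 12) = [0, 4, 11, 1, 6, 2, 7, 8, 5, 12, 3, 10, 9]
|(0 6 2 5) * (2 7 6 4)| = 4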